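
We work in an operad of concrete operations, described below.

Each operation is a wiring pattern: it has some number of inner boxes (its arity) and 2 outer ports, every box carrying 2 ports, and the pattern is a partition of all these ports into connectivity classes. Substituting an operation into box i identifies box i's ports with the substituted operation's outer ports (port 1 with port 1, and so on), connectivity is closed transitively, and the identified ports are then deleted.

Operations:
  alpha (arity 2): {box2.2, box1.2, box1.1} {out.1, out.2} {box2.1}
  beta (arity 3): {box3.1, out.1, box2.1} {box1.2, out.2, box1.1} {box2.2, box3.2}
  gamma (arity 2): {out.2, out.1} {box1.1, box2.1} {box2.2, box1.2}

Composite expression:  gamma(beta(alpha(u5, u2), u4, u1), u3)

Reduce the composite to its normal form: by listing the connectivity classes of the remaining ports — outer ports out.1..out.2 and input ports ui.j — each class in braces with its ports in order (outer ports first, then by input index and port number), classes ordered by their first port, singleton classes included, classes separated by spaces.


{out.1, out.2} {u1.1, u3.1, u4.1} {u1.2, u4.2} {u2.1} {u2.2, u5.1, u5.2} {u3.2}

Connectivity passes through glued gamma-boundaries; trace each wire chain.
through alpha, on inputs (u5, u2): {out.1, out.2} {u2.1} {u2.2, u5.1, u5.2} (out.j = stage outer ports)
through beta, on inputs (u5, u2, u4, u1): {out.1, u1.1, u4.1} {out.2} {u1.2, u4.2} {u2.1} {u2.2, u5.1, u5.2} (out.j = stage outer ports)
through gamma, on inputs (u5, u2, u4, u1, u3): {out.1, out.2} {u1.1, u3.1, u4.1} {u1.2, u4.2} {u2.1} {u2.2, u5.1, u5.2} {u3.2} (out.j = stage outer ports)


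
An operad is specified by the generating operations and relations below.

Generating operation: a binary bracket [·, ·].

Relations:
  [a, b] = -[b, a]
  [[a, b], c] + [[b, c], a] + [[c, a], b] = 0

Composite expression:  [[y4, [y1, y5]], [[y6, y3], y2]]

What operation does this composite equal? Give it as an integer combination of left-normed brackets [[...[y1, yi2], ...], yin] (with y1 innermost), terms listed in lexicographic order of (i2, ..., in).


-[[[[[y1, y5], y4], y2], y3], y6] + [[[[[y1, y5], y4], y2], y6], y3] + [[[[[y1, y5], y4], y3], y6], y2] - [[[[[y1, y5], y4], y6], y3], y2]

Skip Jacobi rewriting: expand, keep y1-initial words, read off terms.
Composite bracket: [[y4, [y1, y5]], [[y6, y3], y2]]
Each bracket splits as ab - ba, giving 32 signed words (2^5 = 32).
Keep just the words that open with y1:
  the word y1y5y4y2y3y6 carries sign -1 and contributes -[[[[[y1, y5], y4], y2], y3], y6]
  the word y1y5y4y2y6y3 carries sign +1 and contributes +[[[[[y1, y5], y4], y2], y6], y3]
  the word y1y5y4y3y6y2 carries sign +1 and contributes +[[[[[y1, y5], y4], y3], y6], y2]
  the word y1y5y4y6y3y2 carries sign -1 and contributes -[[[[[y1, y5], y4], y6], y3], y2]


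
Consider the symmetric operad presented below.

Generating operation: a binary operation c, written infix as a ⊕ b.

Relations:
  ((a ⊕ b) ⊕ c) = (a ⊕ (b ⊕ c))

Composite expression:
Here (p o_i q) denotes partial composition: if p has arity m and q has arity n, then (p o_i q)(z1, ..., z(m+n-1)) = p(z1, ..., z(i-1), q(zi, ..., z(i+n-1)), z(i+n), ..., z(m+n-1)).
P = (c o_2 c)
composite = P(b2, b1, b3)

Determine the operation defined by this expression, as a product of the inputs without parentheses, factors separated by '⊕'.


b2 ⊕ b1 ⊕ b3

Every regrouping of c is equal, so read the b-inputs in written order.
(b1 ⊕ b3) linearizes to b1 ⊕ b3
(b2 ⊕ (b1 ⊕ b3)) linearizes to b2 ⊕ b1 ⊕ b3


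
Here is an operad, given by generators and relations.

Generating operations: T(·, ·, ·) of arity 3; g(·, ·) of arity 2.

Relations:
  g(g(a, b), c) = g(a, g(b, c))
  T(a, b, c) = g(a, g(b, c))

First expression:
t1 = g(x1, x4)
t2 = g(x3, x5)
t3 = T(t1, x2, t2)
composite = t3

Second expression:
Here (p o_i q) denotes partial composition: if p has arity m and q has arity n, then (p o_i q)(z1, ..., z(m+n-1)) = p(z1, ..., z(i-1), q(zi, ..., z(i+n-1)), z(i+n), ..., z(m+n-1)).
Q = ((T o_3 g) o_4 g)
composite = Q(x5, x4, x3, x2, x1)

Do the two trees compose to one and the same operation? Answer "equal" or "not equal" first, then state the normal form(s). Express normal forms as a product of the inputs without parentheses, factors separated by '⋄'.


In normal form, the first expression is x1 ⋄ x4 ⋄ x2 ⋄ x3 ⋄ x5
In normal form, the second expression is x5 ⋄ x4 ⋄ x3 ⋄ x2 ⋄ x1
Distinct normal forms: not equal.

not equal; the first gives x1 ⋄ x4 ⋄ x2 ⋄ x3 ⋄ x5 and the second x5 ⋄ x4 ⋄ x3 ⋄ x2 ⋄ x1


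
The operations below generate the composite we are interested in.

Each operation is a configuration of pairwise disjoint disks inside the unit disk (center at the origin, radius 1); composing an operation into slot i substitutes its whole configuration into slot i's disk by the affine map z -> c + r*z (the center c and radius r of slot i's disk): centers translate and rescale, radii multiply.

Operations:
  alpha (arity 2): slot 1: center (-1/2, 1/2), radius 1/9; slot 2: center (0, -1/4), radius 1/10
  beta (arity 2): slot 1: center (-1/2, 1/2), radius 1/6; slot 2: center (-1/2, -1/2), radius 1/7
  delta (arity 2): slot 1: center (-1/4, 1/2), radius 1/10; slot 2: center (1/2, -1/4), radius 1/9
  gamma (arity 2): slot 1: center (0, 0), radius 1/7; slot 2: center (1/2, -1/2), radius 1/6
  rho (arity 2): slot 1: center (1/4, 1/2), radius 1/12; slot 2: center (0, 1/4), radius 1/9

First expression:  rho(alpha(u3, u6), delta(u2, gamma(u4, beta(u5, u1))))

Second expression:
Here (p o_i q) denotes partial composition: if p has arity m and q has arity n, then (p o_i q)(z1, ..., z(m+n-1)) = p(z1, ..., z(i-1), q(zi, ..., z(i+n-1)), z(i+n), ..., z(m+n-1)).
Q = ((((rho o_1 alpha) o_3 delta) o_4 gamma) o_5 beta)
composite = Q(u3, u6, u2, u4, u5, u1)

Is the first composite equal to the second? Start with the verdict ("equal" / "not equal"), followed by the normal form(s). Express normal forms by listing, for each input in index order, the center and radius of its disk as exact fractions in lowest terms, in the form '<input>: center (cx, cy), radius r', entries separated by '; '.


equal — both sides give u1: center (59/972, 209/972), radius 1/3402; u2: center (-1/36, 11/36), radius 1/90; u3: center (5/24, 13/24), radius 1/108; u4: center (1/18, 2/9), radius 1/567; u5: center (59/972, 211/972), radius 1/2916; u6: center (1/4, 23/48), radius 1/120

In normal form, the first expression is u1: center (59/972, 209/972), radius 1/3402; u2: center (-1/36, 11/36), radius 1/90; u3: center (5/24, 13/24), radius 1/108; u4: center (1/18, 2/9), radius 1/567; u5: center (59/972, 211/972), radius 1/2916; u6: center (1/4, 23/48), radius 1/120
In normal form, the second expression is u1: center (59/972, 209/972), radius 1/3402; u2: center (-1/36, 11/36), radius 1/90; u3: center (5/24, 13/24), radius 1/108; u4: center (1/18, 2/9), radius 1/567; u5: center (59/972, 211/972), radius 1/2916; u6: center (1/4, 23/48), radius 1/120
One common form — equal.


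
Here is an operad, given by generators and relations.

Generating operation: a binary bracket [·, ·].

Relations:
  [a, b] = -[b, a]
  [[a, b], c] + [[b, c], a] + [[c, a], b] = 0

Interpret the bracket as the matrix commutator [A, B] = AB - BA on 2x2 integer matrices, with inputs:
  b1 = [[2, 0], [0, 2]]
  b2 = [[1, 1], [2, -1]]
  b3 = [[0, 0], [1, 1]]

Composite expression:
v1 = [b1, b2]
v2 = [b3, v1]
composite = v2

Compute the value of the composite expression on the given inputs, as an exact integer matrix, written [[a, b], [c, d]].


[[0, 0], [0, 0]]

[b1, b2] = [[0, 0], [0, 0]]
[b3, [b1, b2]] = [[0, 0], [0, 0]]


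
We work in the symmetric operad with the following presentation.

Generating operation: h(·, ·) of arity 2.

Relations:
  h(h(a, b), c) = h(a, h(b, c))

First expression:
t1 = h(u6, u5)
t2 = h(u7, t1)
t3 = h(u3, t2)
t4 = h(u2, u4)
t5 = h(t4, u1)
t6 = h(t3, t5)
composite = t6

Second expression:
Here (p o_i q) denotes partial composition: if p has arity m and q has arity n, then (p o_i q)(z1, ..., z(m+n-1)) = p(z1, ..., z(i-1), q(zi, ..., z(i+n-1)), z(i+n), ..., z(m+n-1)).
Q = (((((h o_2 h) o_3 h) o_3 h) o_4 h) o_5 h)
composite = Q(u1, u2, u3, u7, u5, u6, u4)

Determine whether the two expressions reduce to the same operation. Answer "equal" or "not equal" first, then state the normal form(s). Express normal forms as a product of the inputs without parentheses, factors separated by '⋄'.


not equal; first: u3 ⋄ u7 ⋄ u6 ⋄ u5 ⋄ u2 ⋄ u4 ⋄ u1; second: u1 ⋄ u2 ⋄ u3 ⋄ u7 ⋄ u5 ⋄ u6 ⋄ u4

The first expression reduces to u3 ⋄ u7 ⋄ u6 ⋄ u5 ⋄ u2 ⋄ u4 ⋄ u1
The second expression reduces to u1 ⋄ u2 ⋄ u3 ⋄ u7 ⋄ u5 ⋄ u6 ⋄ u4
Distinct normal forms: not equal.


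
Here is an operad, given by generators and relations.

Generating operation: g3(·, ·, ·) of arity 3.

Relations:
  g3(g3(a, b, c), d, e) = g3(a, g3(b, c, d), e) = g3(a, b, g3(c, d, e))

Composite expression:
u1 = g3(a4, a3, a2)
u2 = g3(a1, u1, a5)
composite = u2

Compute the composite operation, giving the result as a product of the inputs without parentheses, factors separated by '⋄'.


a1 ⋄ a4 ⋄ a3 ⋄ a2 ⋄ a5


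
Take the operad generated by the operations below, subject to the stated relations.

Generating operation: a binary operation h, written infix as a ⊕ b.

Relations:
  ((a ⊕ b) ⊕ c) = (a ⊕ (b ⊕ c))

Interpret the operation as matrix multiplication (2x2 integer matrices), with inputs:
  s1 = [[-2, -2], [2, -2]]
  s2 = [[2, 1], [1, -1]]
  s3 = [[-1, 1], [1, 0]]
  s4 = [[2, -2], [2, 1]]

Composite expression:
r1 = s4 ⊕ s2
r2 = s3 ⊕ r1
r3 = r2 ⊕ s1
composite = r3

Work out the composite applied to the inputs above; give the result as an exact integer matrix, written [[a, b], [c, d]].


(s4 ⊕ s2) = [[2, 4], [5, 1]]
(s3 ⊕ (s4 ⊕ s2)) = [[3, -3], [2, 4]]
((s3 ⊕ (s4 ⊕ s2)) ⊕ s1) = [[-12, 0], [4, -12]]

[[-12, 0], [4, -12]]


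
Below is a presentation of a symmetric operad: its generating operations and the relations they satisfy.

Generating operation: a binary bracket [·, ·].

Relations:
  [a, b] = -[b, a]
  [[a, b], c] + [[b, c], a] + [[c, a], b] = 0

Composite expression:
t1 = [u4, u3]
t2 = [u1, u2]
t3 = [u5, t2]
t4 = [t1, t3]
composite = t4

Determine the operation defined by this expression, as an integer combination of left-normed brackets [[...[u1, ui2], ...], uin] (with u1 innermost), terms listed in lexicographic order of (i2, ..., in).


In the tensor algebra, words opening u1 carry the u1-anchored form.
Composite bracket: [[u4, u3], [u5, [u1, u2]]]
Applying ab - ba throughout gives 16 signed words (2^4 = 16).
Only words starting with u1 matter:
  from u1u2u5u3u4, sign -1: term -[[[[u1, u2], u5], u3], u4]
  from u1u2u5u4u3, sign +1: term +[[[[u1, u2], u5], u4], u3]

-[[[[u1, u2], u5], u3], u4] + [[[[u1, u2], u5], u4], u3]


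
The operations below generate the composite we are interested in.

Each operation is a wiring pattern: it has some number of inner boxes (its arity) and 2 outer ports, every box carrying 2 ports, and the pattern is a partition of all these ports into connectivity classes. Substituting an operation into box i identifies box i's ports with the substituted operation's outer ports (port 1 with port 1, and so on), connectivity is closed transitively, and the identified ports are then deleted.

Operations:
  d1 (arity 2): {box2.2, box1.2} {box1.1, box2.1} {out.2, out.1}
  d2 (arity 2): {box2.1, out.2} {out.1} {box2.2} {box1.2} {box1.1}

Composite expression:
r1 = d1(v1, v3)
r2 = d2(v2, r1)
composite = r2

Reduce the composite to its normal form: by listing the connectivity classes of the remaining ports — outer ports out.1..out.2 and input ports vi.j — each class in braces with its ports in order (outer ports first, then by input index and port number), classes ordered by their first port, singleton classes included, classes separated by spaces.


{out.1} {out.2} {v1.1, v3.1} {v1.2, v3.2} {v2.1} {v2.2}

Reachability decides: close wires over d2-identified ports.
after d1, the pattern on (v1, v3) reads {out.1, out.2} {v1.1, v3.1} {v1.2, v3.2} (out.j = its outer ports)
after d2, the pattern on (v2, v1, v3) reads {out.1} {out.2} {v1.1, v3.1} {v1.2, v3.2} {v2.1} {v2.2} (out.j = its outer ports)


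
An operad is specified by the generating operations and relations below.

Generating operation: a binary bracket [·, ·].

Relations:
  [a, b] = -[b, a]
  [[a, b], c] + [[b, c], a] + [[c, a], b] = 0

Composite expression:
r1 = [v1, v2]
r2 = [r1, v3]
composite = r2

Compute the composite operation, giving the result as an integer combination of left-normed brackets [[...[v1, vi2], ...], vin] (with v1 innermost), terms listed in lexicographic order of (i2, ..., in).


[[v1, v2], v3]


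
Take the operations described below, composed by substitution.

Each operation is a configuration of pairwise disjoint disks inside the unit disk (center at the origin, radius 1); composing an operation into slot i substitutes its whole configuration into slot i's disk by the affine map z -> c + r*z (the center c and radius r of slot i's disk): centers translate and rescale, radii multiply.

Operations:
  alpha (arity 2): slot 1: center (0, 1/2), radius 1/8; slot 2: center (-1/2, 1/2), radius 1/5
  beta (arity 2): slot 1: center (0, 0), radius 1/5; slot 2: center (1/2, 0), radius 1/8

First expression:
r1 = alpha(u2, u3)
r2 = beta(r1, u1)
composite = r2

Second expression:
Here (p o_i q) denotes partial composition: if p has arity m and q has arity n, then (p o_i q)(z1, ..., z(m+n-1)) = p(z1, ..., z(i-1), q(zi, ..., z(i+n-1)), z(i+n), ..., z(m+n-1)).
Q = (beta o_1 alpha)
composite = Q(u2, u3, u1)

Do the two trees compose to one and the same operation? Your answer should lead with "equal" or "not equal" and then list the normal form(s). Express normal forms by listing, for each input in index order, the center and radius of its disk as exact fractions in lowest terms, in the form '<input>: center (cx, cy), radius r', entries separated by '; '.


The first expression reduces to u1: center (1/2, 0), radius 1/8; u2: center (0, 1/10), radius 1/40; u3: center (-1/10, 1/10), radius 1/25
The second expression reduces to u1: center (1/2, 0), radius 1/8; u2: center (0, 1/10), radius 1/40; u3: center (-1/10, 1/10), radius 1/25
The forms coincide; equal.

equal; the common form is u1: center (1/2, 0), radius 1/8; u2: center (0, 1/10), radius 1/40; u3: center (-1/10, 1/10), radius 1/25


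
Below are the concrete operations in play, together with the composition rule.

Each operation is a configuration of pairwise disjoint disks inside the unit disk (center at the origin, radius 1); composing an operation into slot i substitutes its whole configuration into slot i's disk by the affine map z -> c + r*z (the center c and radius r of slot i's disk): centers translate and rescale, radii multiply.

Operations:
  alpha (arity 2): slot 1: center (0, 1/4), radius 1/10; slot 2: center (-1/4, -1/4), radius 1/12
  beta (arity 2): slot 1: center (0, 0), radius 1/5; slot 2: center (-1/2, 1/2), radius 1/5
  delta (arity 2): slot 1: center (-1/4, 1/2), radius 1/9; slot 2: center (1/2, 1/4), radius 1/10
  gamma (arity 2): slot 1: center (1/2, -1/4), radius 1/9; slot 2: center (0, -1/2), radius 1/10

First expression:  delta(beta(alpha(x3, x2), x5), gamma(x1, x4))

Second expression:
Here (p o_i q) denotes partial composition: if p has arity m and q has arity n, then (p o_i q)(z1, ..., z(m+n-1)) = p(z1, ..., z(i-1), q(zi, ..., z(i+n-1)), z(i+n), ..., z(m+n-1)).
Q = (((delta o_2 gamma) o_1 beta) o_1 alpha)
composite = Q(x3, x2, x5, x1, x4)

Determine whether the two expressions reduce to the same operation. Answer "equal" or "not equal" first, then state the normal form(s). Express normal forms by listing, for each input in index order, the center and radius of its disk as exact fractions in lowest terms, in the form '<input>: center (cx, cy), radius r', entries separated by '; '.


Normal form of the first expression: x1: center (11/20, 9/40), radius 1/90; x2: center (-23/90, 89/180), radius 1/540; x3: center (-1/4, 91/180), radius 1/450; x4: center (1/2, 1/5), radius 1/100; x5: center (-11/36, 5/9), radius 1/45
Normal form of the second expression: x1: center (11/20, 9/40), radius 1/90; x2: center (-23/90, 89/180), radius 1/540; x3: center (-1/4, 91/180), radius 1/450; x4: center (1/2, 1/5), radius 1/100; x5: center (-11/36, 5/9), radius 1/45
Both agree, so they are equal.

equal — both sides give x1: center (11/20, 9/40), radius 1/90; x2: center (-23/90, 89/180), radius 1/540; x3: center (-1/4, 91/180), radius 1/450; x4: center (1/2, 1/5), radius 1/100; x5: center (-11/36, 5/9), radius 1/45


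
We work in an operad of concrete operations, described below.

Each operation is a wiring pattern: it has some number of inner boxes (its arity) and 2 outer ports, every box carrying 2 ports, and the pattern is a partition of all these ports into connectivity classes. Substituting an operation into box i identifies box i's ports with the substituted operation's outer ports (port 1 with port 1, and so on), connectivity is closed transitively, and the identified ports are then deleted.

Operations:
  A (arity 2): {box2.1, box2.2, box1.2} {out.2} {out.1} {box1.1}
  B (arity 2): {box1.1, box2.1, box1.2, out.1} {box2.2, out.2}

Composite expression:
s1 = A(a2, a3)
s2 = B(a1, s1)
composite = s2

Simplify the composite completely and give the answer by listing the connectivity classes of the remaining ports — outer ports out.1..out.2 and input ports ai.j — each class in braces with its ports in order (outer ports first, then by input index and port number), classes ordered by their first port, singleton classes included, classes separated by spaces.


{out.1, a1.1, a1.2} {out.2} {a2.1} {a2.2, a3.1, a3.2}

Two ports join when wires chain via B-identified ports.
stage A: inputs (a2, a3), connectivity {out.1} {out.2} {a2.1} {a2.2, a3.1, a3.2}, out.j its boundary
stage B: inputs (a1, a2, a3), connectivity {out.1, a1.1, a1.2} {out.2} {a2.1} {a2.2, a3.1, a3.2}, out.j its boundary


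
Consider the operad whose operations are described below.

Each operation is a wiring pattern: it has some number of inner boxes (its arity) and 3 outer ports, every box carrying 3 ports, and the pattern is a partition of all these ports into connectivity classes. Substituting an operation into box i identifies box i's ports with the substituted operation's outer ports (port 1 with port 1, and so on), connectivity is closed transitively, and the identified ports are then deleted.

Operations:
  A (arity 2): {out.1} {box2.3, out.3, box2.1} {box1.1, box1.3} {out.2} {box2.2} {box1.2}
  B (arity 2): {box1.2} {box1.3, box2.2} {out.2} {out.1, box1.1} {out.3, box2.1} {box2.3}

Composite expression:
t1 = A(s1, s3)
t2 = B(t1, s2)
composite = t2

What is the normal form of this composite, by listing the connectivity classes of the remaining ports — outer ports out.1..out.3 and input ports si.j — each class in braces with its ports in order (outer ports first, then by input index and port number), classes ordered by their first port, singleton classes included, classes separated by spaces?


{out.1} {out.2} {out.3, s2.1} {s1.1, s1.3} {s1.2} {s2.2, s3.1, s3.3} {s2.3} {s3.2}


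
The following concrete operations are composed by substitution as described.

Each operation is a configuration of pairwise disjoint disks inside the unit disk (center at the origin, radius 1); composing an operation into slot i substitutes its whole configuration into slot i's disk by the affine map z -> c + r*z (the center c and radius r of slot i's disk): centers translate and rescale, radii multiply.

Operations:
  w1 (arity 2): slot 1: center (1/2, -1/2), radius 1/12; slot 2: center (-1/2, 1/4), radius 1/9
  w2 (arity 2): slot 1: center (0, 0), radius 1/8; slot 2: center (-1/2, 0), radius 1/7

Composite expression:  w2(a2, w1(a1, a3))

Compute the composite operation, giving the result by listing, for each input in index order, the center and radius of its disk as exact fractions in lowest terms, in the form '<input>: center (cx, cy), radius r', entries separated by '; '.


Follow each a-input down from w2: c' goes to c + r*c', radius to r*r'.
a2: after 1 affine step, its disk has center (0, 0), radius 1/8
a1: after 2 affine steps, its disk has center (-3/7, -1/14), radius 1/84
a3: after 2 affine steps, its disk has center (-4/7, 1/28), radius 1/63

a1: center (-3/7, -1/14), radius 1/84; a2: center (0, 0), radius 1/8; a3: center (-4/7, 1/28), radius 1/63


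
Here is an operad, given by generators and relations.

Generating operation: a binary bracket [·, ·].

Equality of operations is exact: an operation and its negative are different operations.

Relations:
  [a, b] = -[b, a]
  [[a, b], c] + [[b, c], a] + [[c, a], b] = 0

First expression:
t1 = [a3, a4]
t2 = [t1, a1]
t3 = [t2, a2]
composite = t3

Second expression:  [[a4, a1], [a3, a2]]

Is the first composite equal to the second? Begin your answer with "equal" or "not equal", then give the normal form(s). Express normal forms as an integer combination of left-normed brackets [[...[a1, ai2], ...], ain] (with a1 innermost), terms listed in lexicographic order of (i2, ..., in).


not equal; the first gives -[[[a1, a3], a4], a2] + [[[a1, a4], a3], a2] and the second [[[a1, a4], a2], a3] - [[[a1, a4], a3], a2]

The first expression reduces to -[[[a1, a3], a4], a2] + [[[a1, a4], a3], a2]
The second expression reduces to [[[a1, a4], a2], a3] - [[[a1, a4], a3], a2]
Distinct normal forms: not equal.


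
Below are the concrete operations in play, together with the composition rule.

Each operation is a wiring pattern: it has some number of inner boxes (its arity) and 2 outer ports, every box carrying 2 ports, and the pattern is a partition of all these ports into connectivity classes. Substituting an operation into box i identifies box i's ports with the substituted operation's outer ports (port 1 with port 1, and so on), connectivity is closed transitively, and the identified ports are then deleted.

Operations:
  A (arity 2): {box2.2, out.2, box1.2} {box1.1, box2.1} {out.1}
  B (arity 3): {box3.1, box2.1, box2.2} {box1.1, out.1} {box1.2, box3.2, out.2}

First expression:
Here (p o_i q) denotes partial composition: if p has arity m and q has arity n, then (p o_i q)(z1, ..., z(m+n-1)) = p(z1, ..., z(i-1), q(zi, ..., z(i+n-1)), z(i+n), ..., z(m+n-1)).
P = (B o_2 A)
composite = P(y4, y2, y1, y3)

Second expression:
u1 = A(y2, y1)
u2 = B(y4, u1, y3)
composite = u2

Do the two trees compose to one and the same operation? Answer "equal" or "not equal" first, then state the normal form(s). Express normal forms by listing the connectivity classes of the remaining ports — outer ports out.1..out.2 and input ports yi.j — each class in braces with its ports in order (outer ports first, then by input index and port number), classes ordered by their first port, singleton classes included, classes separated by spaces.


The first expression, normalized: {out.1, y4.1} {out.2, y3.2, y4.2} {y1.1, y2.1} {y1.2, y2.2, y3.1}
The second expression, normalized: {out.1, y4.1} {out.2, y3.2, y4.2} {y1.1, y2.1} {y1.2, y2.2, y3.1}
Identical normal forms: equal.

equal — both sides give {out.1, y4.1} {out.2, y3.2, y4.2} {y1.1, y2.1} {y1.2, y2.2, y3.1}


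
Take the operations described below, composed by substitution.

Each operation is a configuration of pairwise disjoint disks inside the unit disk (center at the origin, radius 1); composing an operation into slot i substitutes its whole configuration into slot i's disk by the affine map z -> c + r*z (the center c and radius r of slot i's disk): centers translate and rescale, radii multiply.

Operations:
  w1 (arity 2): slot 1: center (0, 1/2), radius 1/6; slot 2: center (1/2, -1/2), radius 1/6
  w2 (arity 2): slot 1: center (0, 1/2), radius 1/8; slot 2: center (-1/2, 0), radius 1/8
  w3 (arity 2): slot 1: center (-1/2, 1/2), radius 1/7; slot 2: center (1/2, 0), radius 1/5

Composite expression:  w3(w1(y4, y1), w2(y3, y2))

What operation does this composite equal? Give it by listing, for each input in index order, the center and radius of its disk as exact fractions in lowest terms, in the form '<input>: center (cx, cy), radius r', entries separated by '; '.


Only the slot chain above each y matters under w3; compose those maps.
y4: after 2 affine steps, its disk has center (-1/2, 4/7), radius 1/42
y1: after 2 affine steps, its disk has center (-3/7, 3/7), radius 1/42
y3: after 2 affine steps, its disk has center (1/2, 1/10), radius 1/40
y2: after 2 affine steps, its disk has center (2/5, 0), radius 1/40

y1: center (-3/7, 3/7), radius 1/42; y2: center (2/5, 0), radius 1/40; y3: center (1/2, 1/10), radius 1/40; y4: center (-1/2, 4/7), radius 1/42


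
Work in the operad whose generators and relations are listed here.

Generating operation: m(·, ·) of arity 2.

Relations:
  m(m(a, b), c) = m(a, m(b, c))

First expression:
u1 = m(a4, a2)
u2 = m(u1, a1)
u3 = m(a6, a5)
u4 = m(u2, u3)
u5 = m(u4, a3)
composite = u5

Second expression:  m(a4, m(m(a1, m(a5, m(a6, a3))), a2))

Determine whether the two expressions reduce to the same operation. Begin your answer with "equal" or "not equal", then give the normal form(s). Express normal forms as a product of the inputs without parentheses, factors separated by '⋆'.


not equal; the first gives a4 ⋆ a2 ⋆ a1 ⋆ a6 ⋆ a5 ⋆ a3 and the second a4 ⋆ a1 ⋆ a5 ⋆ a6 ⋆ a3 ⋆ a2

The first expression reduces to a4 ⋆ a2 ⋆ a1 ⋆ a6 ⋆ a5 ⋆ a3
The second expression reduces to a4 ⋆ a1 ⋆ a5 ⋆ a6 ⋆ a3 ⋆ a2
No match — not equal.


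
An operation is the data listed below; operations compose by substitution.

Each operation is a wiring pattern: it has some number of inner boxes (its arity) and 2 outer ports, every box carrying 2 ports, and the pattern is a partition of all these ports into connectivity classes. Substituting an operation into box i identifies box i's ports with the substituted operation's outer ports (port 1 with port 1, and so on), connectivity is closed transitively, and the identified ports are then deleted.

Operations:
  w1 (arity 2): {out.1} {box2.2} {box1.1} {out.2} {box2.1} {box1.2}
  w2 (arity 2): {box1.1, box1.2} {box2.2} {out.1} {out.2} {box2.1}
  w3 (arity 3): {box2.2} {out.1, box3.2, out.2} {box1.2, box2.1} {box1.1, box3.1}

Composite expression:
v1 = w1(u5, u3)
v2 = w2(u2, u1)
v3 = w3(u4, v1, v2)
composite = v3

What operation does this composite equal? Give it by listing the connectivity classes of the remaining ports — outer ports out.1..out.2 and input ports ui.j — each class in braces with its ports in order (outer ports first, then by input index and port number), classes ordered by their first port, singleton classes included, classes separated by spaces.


Two ports join when wires chain via w3-identified ports.
w1 over (u5, u3) gives {out.1} {out.2} {u3.1} {u3.2} {u5.1} {u5.2}, out.j being that stage's outer ports
w2 over (u2, u1) gives {out.1} {out.2} {u1.1} {u1.2} {u2.1, u2.2}, out.j being that stage's outer ports
w3 over (u4, u5, u3, u2, u1) gives {out.1, out.2} {u1.1} {u1.2} {u2.1, u2.2} {u3.1} {u3.2} {u4.1} {u4.2} {u5.1} {u5.2}, out.j being that stage's outer ports

{out.1, out.2} {u1.1} {u1.2} {u2.1, u2.2} {u3.1} {u3.2} {u4.1} {u4.2} {u5.1} {u5.2}


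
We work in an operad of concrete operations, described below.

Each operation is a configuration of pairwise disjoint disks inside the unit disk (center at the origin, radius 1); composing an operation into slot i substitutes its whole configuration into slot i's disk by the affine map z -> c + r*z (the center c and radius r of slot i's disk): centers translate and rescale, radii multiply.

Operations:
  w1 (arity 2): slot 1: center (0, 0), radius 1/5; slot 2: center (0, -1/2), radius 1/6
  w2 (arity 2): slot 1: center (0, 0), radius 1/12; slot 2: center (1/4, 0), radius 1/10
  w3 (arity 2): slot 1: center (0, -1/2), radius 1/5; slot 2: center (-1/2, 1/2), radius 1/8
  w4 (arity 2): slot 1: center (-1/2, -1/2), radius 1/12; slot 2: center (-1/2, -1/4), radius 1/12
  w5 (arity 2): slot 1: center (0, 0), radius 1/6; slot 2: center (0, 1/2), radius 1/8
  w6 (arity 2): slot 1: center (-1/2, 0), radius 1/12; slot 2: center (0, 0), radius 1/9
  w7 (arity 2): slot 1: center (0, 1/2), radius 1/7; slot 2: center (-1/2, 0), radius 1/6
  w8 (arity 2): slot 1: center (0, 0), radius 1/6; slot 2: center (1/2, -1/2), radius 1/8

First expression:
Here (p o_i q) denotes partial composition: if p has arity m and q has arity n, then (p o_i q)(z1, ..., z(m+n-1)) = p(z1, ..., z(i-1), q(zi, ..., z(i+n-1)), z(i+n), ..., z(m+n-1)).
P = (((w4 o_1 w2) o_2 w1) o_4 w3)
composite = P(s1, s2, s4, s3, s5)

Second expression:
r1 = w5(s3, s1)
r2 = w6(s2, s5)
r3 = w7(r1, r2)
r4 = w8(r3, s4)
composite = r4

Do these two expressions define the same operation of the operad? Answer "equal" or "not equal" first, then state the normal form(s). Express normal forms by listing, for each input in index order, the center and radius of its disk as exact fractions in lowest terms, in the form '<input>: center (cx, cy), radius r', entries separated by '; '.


not equal; first: s1: center (-1/2, -1/2), radius 1/144; s2: center (-23/48, -1/2), radius 1/600; s3: center (-1/2, -7/24), radius 1/60; s4: center (-23/48, -121/240), radius 1/720; s5: center (-13/24, -5/24), radius 1/96; second: s1: center (0, 2/21), radius 1/336; s2: center (-7/72, 0), radius 1/432; s3: center (0, 1/12), radius 1/252; s4: center (1/2, -1/2), radius 1/8; s5: center (-1/12, 0), radius 1/324

Normal form of the first expression: s1: center (-1/2, -1/2), radius 1/144; s2: center (-23/48, -1/2), radius 1/600; s3: center (-1/2, -7/24), radius 1/60; s4: center (-23/48, -121/240), radius 1/720; s5: center (-13/24, -5/24), radius 1/96
Normal form of the second expression: s1: center (0, 2/21), radius 1/336; s2: center (-7/72, 0), radius 1/432; s3: center (0, 1/12), radius 1/252; s4: center (1/2, -1/2), radius 1/8; s5: center (-1/12, 0), radius 1/324
The forms do not match — not equal.


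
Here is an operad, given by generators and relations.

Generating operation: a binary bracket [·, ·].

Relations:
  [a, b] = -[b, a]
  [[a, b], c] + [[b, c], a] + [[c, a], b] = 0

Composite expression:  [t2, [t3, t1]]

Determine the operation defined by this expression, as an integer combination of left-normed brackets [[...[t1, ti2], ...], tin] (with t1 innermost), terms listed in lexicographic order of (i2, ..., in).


Antisymmetry and Jacobi reduce to t1-anchored left-normed brackets.
Composite bracket: [t2, [t3, t1]]
Under [a, b] = ab - ba we get 4 signed associative words (2^2 = 4).
Only words starting with t1 matter:
  from t1t3t2, sign +1: term +[[t1, t3], t2]

[[t1, t3], t2]


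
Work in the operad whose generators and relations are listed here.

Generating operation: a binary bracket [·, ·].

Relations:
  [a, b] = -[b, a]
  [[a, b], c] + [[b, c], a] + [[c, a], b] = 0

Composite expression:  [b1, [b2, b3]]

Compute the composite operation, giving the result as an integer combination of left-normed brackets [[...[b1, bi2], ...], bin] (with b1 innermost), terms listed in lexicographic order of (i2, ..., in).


[[b1, b2], b3] - [[b1, b3], b2]

Expand each bracket as ab - ba; the b1-initial words give the coefficients.
Composite bracket: [b1, [b2, b3]]
Applying ab - ba throughout gives 4 signed words (2^2 = 4).
Keep just the words that open with b1:
  the word b1b2b3 carries sign +1 and contributes +[[b1, b2], b3]
  the word b1b3b2 carries sign -1 and contributes -[[b1, b3], b2]


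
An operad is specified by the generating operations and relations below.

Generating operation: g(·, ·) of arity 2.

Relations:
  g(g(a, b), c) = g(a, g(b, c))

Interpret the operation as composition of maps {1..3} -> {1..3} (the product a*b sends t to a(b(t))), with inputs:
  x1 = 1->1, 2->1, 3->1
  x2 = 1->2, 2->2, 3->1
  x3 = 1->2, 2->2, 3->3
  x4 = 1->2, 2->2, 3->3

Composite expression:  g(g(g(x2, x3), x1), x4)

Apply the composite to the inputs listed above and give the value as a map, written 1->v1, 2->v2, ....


1->2, 2->2, 3->2


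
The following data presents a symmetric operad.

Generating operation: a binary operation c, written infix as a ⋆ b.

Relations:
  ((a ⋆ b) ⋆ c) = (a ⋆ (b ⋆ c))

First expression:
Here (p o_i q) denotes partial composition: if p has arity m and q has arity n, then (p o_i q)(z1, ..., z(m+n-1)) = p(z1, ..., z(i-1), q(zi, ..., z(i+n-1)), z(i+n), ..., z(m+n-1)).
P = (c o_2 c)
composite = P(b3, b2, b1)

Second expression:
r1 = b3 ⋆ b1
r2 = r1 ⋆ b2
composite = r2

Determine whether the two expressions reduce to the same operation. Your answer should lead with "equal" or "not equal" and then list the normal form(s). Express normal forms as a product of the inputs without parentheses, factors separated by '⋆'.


not equal: they reduce to b3 ⋆ b2 ⋆ b1 and b3 ⋆ b1 ⋆ b2

The first composite normalizes to b3 ⋆ b2 ⋆ b1
The second composite normalizes to b3 ⋆ b1 ⋆ b2
The forms do not match — not equal.


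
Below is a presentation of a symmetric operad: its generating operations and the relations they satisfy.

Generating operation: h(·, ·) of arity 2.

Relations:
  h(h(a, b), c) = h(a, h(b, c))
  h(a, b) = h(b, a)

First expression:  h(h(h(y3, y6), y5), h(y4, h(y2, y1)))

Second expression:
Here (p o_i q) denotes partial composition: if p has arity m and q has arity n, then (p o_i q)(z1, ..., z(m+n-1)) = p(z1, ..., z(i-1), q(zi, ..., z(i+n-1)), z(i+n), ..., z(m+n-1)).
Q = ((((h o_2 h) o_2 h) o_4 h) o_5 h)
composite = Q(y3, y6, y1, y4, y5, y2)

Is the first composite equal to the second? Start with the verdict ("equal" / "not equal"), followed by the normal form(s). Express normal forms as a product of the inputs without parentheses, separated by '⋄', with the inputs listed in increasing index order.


equal; both compose to y1 ⋄ y2 ⋄ y3 ⋄ y4 ⋄ y5 ⋄ y6

The first expression, normalized: y1 ⋄ y2 ⋄ y3 ⋄ y4 ⋄ y5 ⋄ y6
The second expression, normalized: y1 ⋄ y2 ⋄ y3 ⋄ y4 ⋄ y5 ⋄ y6
One common form — equal.


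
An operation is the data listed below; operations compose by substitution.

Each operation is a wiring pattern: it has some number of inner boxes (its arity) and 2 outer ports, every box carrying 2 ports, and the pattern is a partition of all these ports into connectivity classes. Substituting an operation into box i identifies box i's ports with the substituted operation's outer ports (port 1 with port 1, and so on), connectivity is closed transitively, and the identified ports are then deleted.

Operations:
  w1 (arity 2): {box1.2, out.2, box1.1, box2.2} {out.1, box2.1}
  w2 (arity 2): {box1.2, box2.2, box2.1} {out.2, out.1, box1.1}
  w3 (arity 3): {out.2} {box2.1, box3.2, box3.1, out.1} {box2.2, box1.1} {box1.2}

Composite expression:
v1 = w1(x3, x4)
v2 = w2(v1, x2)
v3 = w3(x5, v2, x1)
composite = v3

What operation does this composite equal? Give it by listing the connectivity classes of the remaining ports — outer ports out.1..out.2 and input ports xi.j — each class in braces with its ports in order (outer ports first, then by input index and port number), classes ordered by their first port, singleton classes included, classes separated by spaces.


Connectivity passes through glued w3-boundaries; trace each wire chain.
stage w1: inputs (x3, x4), connectivity {out.1, x4.1} {out.2, x3.1, x3.2, x4.2}, out.j its boundary
stage w2: inputs (x3, x4, x2), connectivity {out.1, out.2, x4.1} {x2.1, x2.2, x3.1, x3.2, x4.2}, out.j its boundary
stage w3: inputs (x5, x3, x4, x2, x1), connectivity {out.1, x1.1, x1.2, x4.1, x5.1} {out.2} {x2.1, x2.2, x3.1, x3.2, x4.2} {x5.2}, out.j its boundary

{out.1, x1.1, x1.2, x4.1, x5.1} {out.2} {x2.1, x2.2, x3.1, x3.2, x4.2} {x5.2}


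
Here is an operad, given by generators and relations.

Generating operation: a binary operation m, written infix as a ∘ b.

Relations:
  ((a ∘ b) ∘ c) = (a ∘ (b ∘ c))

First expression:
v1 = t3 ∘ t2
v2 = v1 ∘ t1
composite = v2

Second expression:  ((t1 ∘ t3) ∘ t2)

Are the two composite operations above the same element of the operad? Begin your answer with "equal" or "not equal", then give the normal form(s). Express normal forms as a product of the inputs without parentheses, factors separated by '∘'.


not equal — first t3 ∘ t2 ∘ t1, second t1 ∘ t3 ∘ t2

The first expression, normalized: t3 ∘ t2 ∘ t1
The second expression, normalized: t1 ∘ t3 ∘ t2
Distinct normal forms: not equal.


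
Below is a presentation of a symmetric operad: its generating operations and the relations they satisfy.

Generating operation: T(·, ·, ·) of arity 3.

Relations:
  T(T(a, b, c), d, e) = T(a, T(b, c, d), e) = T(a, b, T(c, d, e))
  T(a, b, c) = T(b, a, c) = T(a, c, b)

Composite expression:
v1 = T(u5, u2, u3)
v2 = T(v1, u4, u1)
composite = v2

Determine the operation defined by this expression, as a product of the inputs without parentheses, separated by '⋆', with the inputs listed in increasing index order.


u1 ⋆ u2 ⋆ u3 ⋆ u4 ⋆ u5

Both nesting and order wash out for T; what remains is which u's occur.
T(u5, u2, u3) linearizes to u5 ⋆ u2 ⋆ u3
T(T(u5, u2, u3), u4, u1) linearizes to u5 ⋆ u2 ⋆ u3 ⋆ u4 ⋆ u1
commutativity sorts the factors: u1 ⋆ u2 ⋆ u3 ⋆ u4 ⋆ u5


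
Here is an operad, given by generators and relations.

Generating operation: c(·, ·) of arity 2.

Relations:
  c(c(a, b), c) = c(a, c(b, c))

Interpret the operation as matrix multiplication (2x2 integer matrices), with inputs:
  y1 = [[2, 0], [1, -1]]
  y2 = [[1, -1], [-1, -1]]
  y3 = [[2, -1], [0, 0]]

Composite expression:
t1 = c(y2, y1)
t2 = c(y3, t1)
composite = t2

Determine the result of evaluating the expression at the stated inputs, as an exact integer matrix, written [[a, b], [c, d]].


[[5, 1], [0, 0]]

c(y2, y1) = [[1, 1], [-3, 1]]
c(y3, c(y2, y1)) = [[5, 1], [0, 0]]


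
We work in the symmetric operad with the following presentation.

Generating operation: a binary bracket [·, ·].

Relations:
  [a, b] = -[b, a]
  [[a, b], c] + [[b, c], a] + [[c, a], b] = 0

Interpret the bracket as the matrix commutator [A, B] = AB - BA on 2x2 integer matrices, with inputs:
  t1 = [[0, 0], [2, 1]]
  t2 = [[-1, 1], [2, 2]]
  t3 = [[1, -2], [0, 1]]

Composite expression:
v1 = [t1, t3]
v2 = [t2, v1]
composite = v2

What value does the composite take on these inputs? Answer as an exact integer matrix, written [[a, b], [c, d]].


[[-4, -14], [16, 4]]


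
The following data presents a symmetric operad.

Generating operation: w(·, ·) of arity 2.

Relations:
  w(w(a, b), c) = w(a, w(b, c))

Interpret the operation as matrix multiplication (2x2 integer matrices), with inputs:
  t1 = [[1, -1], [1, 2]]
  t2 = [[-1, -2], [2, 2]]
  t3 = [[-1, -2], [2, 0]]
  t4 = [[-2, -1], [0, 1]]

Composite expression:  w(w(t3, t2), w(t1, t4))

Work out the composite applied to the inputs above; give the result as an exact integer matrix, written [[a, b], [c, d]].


[[10, 4], [12, 0]]

w(t3, t2) = [[-3, -2], [-2, -4]]
w(t1, t4) = [[-2, -2], [-2, 1]]
w(w(t3, t2), w(t1, t4)) = [[10, 4], [12, 0]]


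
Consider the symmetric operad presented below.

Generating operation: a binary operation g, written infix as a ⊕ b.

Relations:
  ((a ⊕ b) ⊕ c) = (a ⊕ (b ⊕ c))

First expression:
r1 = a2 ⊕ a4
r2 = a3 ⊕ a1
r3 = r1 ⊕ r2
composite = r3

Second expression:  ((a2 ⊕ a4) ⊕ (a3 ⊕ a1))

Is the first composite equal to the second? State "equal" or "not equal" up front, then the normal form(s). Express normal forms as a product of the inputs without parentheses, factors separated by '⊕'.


equal: each reduces to a2 ⊕ a4 ⊕ a3 ⊕ a1

In normal form, the first expression is a2 ⊕ a4 ⊕ a3 ⊕ a1
In normal form, the second expression is a2 ⊕ a4 ⊕ a3 ⊕ a1
Same normal form: equal.


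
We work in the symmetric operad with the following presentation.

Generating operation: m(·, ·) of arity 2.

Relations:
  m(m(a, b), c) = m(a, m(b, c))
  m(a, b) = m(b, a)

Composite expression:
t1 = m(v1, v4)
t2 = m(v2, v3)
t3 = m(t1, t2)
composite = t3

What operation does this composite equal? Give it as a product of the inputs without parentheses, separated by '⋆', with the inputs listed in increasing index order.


With m associative and commutative, the v-input set is all that matters.
m(v1, v4) unparenthesizes to v1 ⋆ v4
m(v2, v3) unparenthesizes to v2 ⋆ v3
m(m(v1, v4), m(v2, v3)) unparenthesizes to v1 ⋆ v4 ⋆ v2 ⋆ v3
reordering the factors by index: v1 ⋆ v2 ⋆ v3 ⋆ v4

v1 ⋆ v2 ⋆ v3 ⋆ v4
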